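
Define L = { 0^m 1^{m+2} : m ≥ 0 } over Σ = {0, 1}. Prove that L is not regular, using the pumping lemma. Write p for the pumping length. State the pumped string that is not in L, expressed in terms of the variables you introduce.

0^{p+k} 1^{p+2}

Assume L is regular; let p be its pumping constant.
Take w = 0^p 1^{p+2}. Then w ∈ L and |w| = 2p+2 ≥ p.
Write w = xyz as guaranteed by the lemma, with |xy| ≤ p and |y| > 0.
The first p characters of w are 0's, so xy (and hence y) consists only of 0's. Write y = 0^k, 1 ≤ k ≤ p.
Pump with i = 2: xy^2z = 0^{p+k} 1^{p+2}. For this to lie in L we would need p+2 = (p+k)+2, which forces k = 0. But k ≥ 1, so xy^2z ∉ L.
This is a contradiction; hence L is not regular.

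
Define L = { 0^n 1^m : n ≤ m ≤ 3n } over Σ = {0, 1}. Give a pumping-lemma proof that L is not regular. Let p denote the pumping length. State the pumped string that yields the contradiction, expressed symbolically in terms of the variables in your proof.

0^{p+k} 1^p

Assume L is regular; let p be its pumping constant.
Take w = 0^p 1^p ∈ L (since p ≤ p ≤ 3p), with |w| = 2p ≥ p.
By the pumping lemma, w = xyz with |xy| ≤ p and |y| > 0.
Because |xy| ≤ p and w begins with p copies of 0, we have y = 0^k with 1 ≤ k ≤ p.
Pump with i = 2: xy^2z = 0^{p+k} 1^p. Now n = p+k > p = m, so the condition n ≤ m fails. Thus xy^2z ∉ L.
This contradicts the pumping lemma, so L is not regular.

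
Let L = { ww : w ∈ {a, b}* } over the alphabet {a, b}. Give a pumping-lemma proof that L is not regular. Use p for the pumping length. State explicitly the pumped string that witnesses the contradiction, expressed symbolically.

a^{p+k} b^p a^p b^p

Suppose for contradiction that L is regular, and let p be the pumping length.
Take w = a^p b^p a^p b^p = uu where u = a^pb^p; then w ∈ L and |w| = 4p ≥ p.
The pumping lemma gives a decomposition w = xyz where |xy| ≤ p and y is nonempty.
Since the first p symbols of w are all a's and |xy| ≤ p, y lies entirely in the leading a-block: y = a^k for some k with 1 ≤ k ≤ p.
Pump with i = 2: xy^2z = a^{p+k} b^p a^p b^p, of length 4p+k. Suppose this equals vv. The string starts with a and ends with b, so v does too; thus the boundary between the two copies of v is a b→a transition. There is exactly one such transition, at position 2p+k, so |v| = 2p+k and |vv| = 4p+2k ≠ 4p+k since k ≥ 1. So xy^2z ∉ L.
This contradicts the pumping lemma, so L is not regular.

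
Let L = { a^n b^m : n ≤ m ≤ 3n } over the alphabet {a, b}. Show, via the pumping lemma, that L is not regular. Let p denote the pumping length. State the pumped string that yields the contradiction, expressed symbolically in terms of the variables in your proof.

Assume L is regular; let p be its pumping constant.
Take w = a^p b^p ∈ L (since p ≤ p ≤ 3p), with |w| = 2p ≥ p.
Write w = xyz as guaranteed by the lemma, with |xy| ≤ p and |y| ≥ 1.
Since the first p symbols of w are all a's and |xy| ≤ p, y lies entirely in the leading a-block: y = a^k for some k with 1 ≤ k ≤ p.
Pump with i = 2: xy^2z = a^{p+k} b^p. Now n = p+k > p = m, so the condition n ≤ m fails. Thus xy^2z ∉ L.
This is a contradiction; hence L is not regular.

a^{p+k} b^p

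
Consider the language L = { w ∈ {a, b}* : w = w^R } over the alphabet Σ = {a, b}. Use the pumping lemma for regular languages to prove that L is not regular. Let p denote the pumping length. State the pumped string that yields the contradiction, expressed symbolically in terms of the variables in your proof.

Assume L is regular. Let p be the pumping length given by the pumping lemma.
Take w = a^p b a^p, a palindrome of length 2p+1 ≥ p.
By the pumping lemma, w = xyz with |xy| ≤ p and y is nonempty.
Since the first p symbols of w are all a's and |xy| ≤ p, y lies entirely in the leading a-block: y = a^k for some k with 1 ≤ k ≤ p.
Pump with i = 2: xy^2z = a^{p+k} b a^p. Its reverse is a^p b a^{p+k}, which differs from xy^2z since k ≥ 1. So xy^2z is not a palindrome and xy^2z ∉ L.
Contradiction. Therefore L is not regular.

a^{p+k} b a^p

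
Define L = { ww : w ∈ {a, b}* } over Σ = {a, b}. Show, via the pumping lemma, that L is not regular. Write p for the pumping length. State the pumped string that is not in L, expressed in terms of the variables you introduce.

Assume L is regular. Let p be the pumping length given by the pumping lemma.
Take w = a^p b^p a^p b^p = uu where u = a^pb^p; then w ∈ L and |w| = 4p ≥ p.
The pumping lemma gives a decomposition w = xyz where |xy| ≤ p and |y| > 0.
The first p characters of w are a's, so xy (and hence y) consists only of a's. Write y = a^k, 1 ≤ k ≤ p.
Pump with i = 2: xy^2z = a^{p+k} b^p a^p b^p, of length 4p+k. Suppose this equals vv. The string starts with a and ends with b, so v does too; thus the boundary between the two copies of v is a b→a transition. There is exactly one such transition, at position 2p+k, so |v| = 2p+k and |vv| = 4p+2k ≠ 4p+k since k ≥ 1. So xy^2z ∉ L.
This contradicts the pumping lemma, so L is not regular.

a^{p+k} b^p a^p b^p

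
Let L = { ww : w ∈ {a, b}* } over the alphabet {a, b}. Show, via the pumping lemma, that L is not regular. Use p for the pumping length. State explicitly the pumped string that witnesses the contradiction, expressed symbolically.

a^{p+k} b^p a^p b^p

Suppose for contradiction that L is regular, and let p be the pumping length.
Take w = a^p b^p a^p b^p = uu where u = a^pb^p; then w ∈ L and |w| = 4p ≥ p.
Write w = xyz as guaranteed by the lemma, with |xy| ≤ p and |y| > 0.
Since the first p symbols of w are all a's and |xy| ≤ p, y lies entirely in the leading a-block: y = a^k for some k with 1 ≤ k ≤ p.
Pump with i = 2: xy^2z = a^{p+k} b^p a^p b^p, of length 4p+k. Suppose this equals vv. The string starts with a and ends with b, so v does too; thus the boundary between the two copies of v is a b→a transition. There is exactly one such transition, at position 2p+k, so |v| = 2p+k and |vv| = 4p+2k ≠ 4p+k since k ≥ 1. So xy^2z ∉ L.
This is a contradiction; hence L is not regular.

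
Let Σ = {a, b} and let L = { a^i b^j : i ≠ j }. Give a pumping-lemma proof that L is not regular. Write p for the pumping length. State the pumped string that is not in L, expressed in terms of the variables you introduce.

a^{p+p!} b^{p+p!}

Suppose for contradiction that L is regular, and let p be the pumping length.
Choose w = a^p b^{p+p!}. Since p ≠ p+p!, w ∈ L; and |w| ≥ p.
By the pumping lemma, w = xyz with |xy| ≤ p and |y| ≥ 1.
The first p characters of w are a's, so xy (and hence y) consists only of a's. Write y = a^k, 1 ≤ k ≤ p.
Since 1 ≤ k ≤ p, k divides p!; set t = 1 + p!/k. Then xy^t z has p + (p!/k)·k = p + p! copies of a. Now the a-count equals the b-count, so i ≠ j fails. So xy^t z = a^{p+p!} b^{p+p!} ∉ L.
This is a contradiction; hence L is not regular.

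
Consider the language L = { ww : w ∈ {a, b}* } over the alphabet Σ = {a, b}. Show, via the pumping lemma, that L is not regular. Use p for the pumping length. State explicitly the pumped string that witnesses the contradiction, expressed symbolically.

Toward a contradiction, assume L is regular with pumping length p.
Take w = a^p b^p a^p b^p = uu where u = a^pb^p; then w ∈ L and |w| = 4p ≥ p.
The pumping lemma gives a decomposition w = xyz where |xy| ≤ p and y is nonempty.
The first p characters of w are a's, so xy (and hence y) consists only of a's. Write y = a^k, 1 ≤ k ≤ p.
Pump with i = 2: xy^2z = a^{p+k} b^p a^p b^p, of length 4p+k. Suppose this equals vv. The string starts with a and ends with b, so v does too; thus the boundary between the two copies of v is a b→a transition. There is exactly one such transition, at position 2p+k, so |v| = 2p+k and |vv| = 4p+2k ≠ 4p+k since k ≥ 1. So xy^2z ∉ L.
Contradiction. Therefore L is not regular.

a^{p+k} b^p a^p b^p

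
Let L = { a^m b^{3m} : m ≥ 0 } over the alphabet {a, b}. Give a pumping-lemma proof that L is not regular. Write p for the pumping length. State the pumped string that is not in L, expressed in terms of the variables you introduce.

Assume L is regular; let p be its pumping constant.
Choose w = a^p b^{3p}, which is in L with |w| = 4p ≥ p.
By the pumping lemma, w = xyz with |xy| ≤ p and |y| ≥ 1.
Since the first p symbols of w are all a's and |xy| ≤ p, y lies entirely in the leading a-block: y = a^k for some k with 1 ≤ k ≤ p.
Pump with i = 2: xy^2z = a^{p+k} b^{3p}. For this to lie in L we would need 3p = 3(p+k), which forces k = 0. But k ≥ 1, so xy^2z ∉ L.
Contradiction. Therefore L is not regular.

a^{p+k} b^{3p}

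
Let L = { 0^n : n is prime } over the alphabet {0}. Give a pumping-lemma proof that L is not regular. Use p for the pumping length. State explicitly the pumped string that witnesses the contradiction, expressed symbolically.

Toward a contradiction, assume L is regular with pumping length p.
Let q be a prime with q ≥ p+2 (infinitely many primes exist), and take w = 0^q ∈ L with |w| = q ≥ p.
The pumping lemma gives a decomposition w = xyz where |xy| ≤ p and y is nonempty.
Then y = 0^k for some k with 1 ≤ k ≤ p.
Since 1 ≤ k ≤ p, |xz| = q-k. Pump with i = q+1: |xy^{q+1}z| = (q-k)+(q+1)k = q+qk = q(1+k), which is composite (both factors ≥ 2). So xy^{q+1}z = 0^{q(1+k)} ∉ L.
Contradiction. Therefore L is not regular.

0^{q(1+k)}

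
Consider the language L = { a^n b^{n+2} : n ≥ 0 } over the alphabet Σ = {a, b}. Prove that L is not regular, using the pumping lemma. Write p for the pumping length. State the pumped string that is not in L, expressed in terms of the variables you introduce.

Suppose for contradiction that L is regular, and let p be the pumping length.
Take w = a^p b^{p+2}. Then w ∈ L and |w| = 2p+2 ≥ p.
By the pumping lemma, w = xyz with |xy| ≤ p and |y| > 0.
Because |xy| ≤ p and w begins with p copies of a, we have y = a^k with 1 ≤ k ≤ p.
Pump with i = 2: xy^2z = a^{p+k} b^{p+2}. For this to lie in L we would need p+2 = (p+k)+2, which forces k = 0. But k ≥ 1, so xy^2z ∉ L.
This is a contradiction; hence L is not regular.

a^{p+k} b^{p+2}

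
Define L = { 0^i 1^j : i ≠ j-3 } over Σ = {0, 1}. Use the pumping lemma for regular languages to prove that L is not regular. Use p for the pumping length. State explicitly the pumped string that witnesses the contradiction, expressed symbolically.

0^{p+p!} 1^{p+p!+3}

Toward a contradiction, assume L is regular with pumping length p.
Choose w = 0^p 1^{p+p!+3}. Since p ≠ (p+p!+3)-3 = p+p!, w ∈ L; and |w| ≥ p.
Write w = xyz as guaranteed by the lemma, with |xy| ≤ p and |y| > 0.
Because |xy| ≤ p and w begins with p copies of 0, we have y = 0^k with 1 ≤ k ≤ p.
Since 1 ≤ k ≤ p, k divides p!; set t = 1 + p!/k. Then xy^t z has p + (p!/k)·k = p + p! copies of 0. Now the 0-count is p+p! and (1-count)-3 = (p+p!+3)-3 = p+p!, so i ≠ j-3 fails. So xy^t z = 0^{p+p!} 1^{p+p!+3} ∉ L.
This contradicts the pumping lemma, so L is not regular.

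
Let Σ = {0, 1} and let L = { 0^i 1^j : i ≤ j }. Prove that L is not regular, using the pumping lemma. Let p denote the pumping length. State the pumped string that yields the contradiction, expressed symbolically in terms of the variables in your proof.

0^{p+k} 1^p

Assume L is regular. Let p be the pumping length given by the pumping lemma.
Choose w = 0^p 1^p ∈ L, with |w| = 2p ≥ p.
The pumping lemma gives a decomposition w = xyz where |xy| ≤ p and |y| > 0.
Since the first p symbols of w are all 0's and |xy| ≤ p, y lies entirely in the leading 0-block: y = 0^k for some k with 1 ≤ k ≤ p.
Consider xy^2z = 0^{p+k} 1^p. Since k ≥ 1, the 0-count p+k exceeds the 1-count p, so i ≤ j fails; thus xy^2z ∉ L.
Contradiction. Therefore L is not regular.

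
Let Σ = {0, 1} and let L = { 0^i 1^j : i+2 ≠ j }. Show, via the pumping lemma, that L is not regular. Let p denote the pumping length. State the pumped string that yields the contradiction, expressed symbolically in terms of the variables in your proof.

Suppose for contradiction that L is regular, and let p be the pumping length.
Choose w = 0^p 1^{p+p!+2}. Since p ≠ (p+p!+2)-2 = p+p!, w ∈ L; and |w| ≥ p.
The pumping lemma gives a decomposition w = xyz where |xy| ≤ p and |y| > 0.
The first p characters of w are 0's, so xy (and hence y) consists only of 0's. Write y = 0^k, 1 ≤ k ≤ p.
Since 1 ≤ k ≤ p, k divides p!; set t = 1 + p!/k. Then xy^t z has p + (p!/k)·k = p + p! copies of 0. Now the 0-count is p+p! and (1-count)-2 = (p+p!+2)-2 = p+p!, so i+2 ≠ j fails. So xy^t z = 0^{p+p!} 1^{p+p!+2} ∉ L.
This contradicts the pumping lemma, so L is not regular.

0^{p+p!} 1^{p+p!+2}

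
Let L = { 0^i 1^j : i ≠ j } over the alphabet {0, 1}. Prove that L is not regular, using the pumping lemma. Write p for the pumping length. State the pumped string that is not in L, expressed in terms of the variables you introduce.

0^{p+p!} 1^{p+p!}

Assume L is regular; let p be its pumping constant.
Choose w = 0^p 1^{p+p!}. Since p ≠ p+p!, w ∈ L; and |w| ≥ p.
By the pumping lemma, w = xyz with |xy| ≤ p and |y| ≥ 1.
Because |xy| ≤ p and w begins with p copies of 0, we have y = 0^k with 1 ≤ k ≤ p.
Since 1 ≤ k ≤ p, k divides p!; set t = 1 + p!/k. Then xy^t z has p + (p!/k)·k = p + p! copies of 0. Now the 0-count equals the 1-count, so i ≠ j fails. So xy^t z = 0^{p+p!} 1^{p+p!} ∉ L.
This contradicts the pumping lemma, so L is not regular.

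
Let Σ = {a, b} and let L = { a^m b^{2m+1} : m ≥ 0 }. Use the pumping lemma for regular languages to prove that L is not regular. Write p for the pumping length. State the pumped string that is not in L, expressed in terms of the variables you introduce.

Assume L is regular. Let p be the pumping length given by the pumping lemma.
Let w = a^p b^{2p+1} ∈ L; note |w| = 3p+1 ≥ p.
The pumping lemma gives a decomposition w = xyz where |xy| ≤ p and y is nonempty.
Because |xy| ≤ p and w begins with p copies of a, we have y = a^k with 1 ≤ k ≤ p.
Pump with i = 2: xy^2z = a^{p+k} b^{2p+1}. For this to lie in L we would need 2p+1 = 2(p+k)+1, which forces k = 0. But k ≥ 1, so xy^2z ∉ L.
This contradicts the pumping lemma, so L is not regular.

a^{p+k} b^{2p+1}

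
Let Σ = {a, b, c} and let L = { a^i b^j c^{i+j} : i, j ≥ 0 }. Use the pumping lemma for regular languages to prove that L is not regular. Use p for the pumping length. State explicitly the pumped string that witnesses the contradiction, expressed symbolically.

Assume L is regular. Let p be the pumping length given by the pumping lemma.
Take w = a^p b^p c^{2p} ∈ L (with i=j=p, i+j=2p), |w| = 4p ≥ p.
The pumping lemma gives a decomposition w = xyz where |xy| ≤ p and |y| > 0.
The first p characters of w are a's, so xy (and hence y) consists only of a's. Write y = a^k, 1 ≤ k ≤ p.
Consider xy^2z = a^{p+k} b^p c^{2p}. Now the a- and b-counts sum to 2p+k, but the c-count is 2p ≠ 2p+k. So xy^2z ∉ L.
This is a contradiction; hence L is not regular.

a^{p+k} b^p c^{2p}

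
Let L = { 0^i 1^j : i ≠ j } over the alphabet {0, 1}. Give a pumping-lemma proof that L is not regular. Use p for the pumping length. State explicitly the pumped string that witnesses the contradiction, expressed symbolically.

0^{p+p!} 1^{p+p!}

Assume L is regular; let p be its pumping constant.
Choose w = 0^p 1^{p+p!}. Since p ≠ p+p!, w ∈ L; and |w| ≥ p.
By the pumping lemma, w = xyz with |xy| ≤ p and y is nonempty.
The first p characters of w are 0's, so xy (and hence y) consists only of 0's. Write y = 0^k, 1 ≤ k ≤ p.
Since 1 ≤ k ≤ p, k divides p!; set t = 1 + p!/k. Then xy^t z has p + (p!/k)·k = p + p! copies of 0. Now the 0-count equals the 1-count, so i ≠ j fails. So xy^t z = 0^{p+p!} 1^{p+p!} ∉ L.
This is a contradiction; hence L is not regular.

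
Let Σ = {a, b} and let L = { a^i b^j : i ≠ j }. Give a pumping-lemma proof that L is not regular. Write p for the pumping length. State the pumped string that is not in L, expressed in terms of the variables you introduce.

Assume L is regular. Let p be the pumping length given by the pumping lemma.
Choose w = a^p b^{p+p!}. Since p ≠ p+p!, w ∈ L; and |w| ≥ p.
Write w = xyz as guaranteed by the lemma, with |xy| ≤ p and |y| ≥ 1.
Because |xy| ≤ p and w begins with p copies of a, we have y = a^k with 1 ≤ k ≤ p.
Since 1 ≤ k ≤ p, k divides p!; set t = 1 + p!/k. Then xy^t z has p + (p!/k)·k = p + p! copies of a. Now the a-count equals the b-count, so i ≠ j fails. So xy^t z = a^{p+p!} b^{p+p!} ∉ L.
This contradicts the pumping lemma, so L is not regular.

a^{p+p!} b^{p+p!}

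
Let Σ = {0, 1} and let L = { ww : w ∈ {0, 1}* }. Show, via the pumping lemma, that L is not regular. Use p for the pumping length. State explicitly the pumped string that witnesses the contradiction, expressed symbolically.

0^{p+k} 1^p 0^p 1^p

Toward a contradiction, assume L is regular with pumping length p.
Take w = 0^p 1^p 0^p 1^p = uu where u = 0^p1^p; then w ∈ L and |w| = 4p ≥ p.
By the pumping lemma, w = xyz with |xy| ≤ p and |y| ≥ 1.
The first p characters of w are 0's, so xy (and hence y) consists only of 0's. Write y = 0^k, 1 ≤ k ≤ p.
Pump with i = 2: xy^2z = 0^{p+k} 1^p 0^p 1^p, of length 4p+k. Suppose this equals vv. The string starts with 0 and ends with 1, so v does too; thus the boundary between the two copies of v is a 1→0 transition. There is exactly one such transition, at position 2p+k, so |v| = 2p+k and |vv| = 4p+2k ≠ 4p+k since k ≥ 1. So xy^2z ∉ L.
Contradiction. Therefore L is not regular.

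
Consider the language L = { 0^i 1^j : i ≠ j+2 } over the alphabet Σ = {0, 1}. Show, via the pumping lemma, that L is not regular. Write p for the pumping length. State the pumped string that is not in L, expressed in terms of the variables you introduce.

Assume L is regular. Let p be the pumping length given by the pumping lemma.
Choose w = 0^p 1^{p+p!-2}. Since p ≠ (p+p!-2)+2 = p+p!, w ∈ L; and |w| ≥ p.
Write w = xyz as guaranteed by the lemma, with |xy| ≤ p and |y| > 0.
The first p characters of w are 0's, so xy (and hence y) consists only of 0's. Write y = 0^k, 1 ≤ k ≤ p.
Since 1 ≤ k ≤ p, k divides p!; set t = 1 + p!/k. Then xy^t z has p + (p!/k)·k = p + p! copies of 0. Now the 0-count is p+p! and (1-count)+2 = (p+p!-2)+2 = p+p!, so i ≠ j+2 fails. So xy^t z = 0^{p+p!} 1^{p+p!-2} ∉ L.
This is a contradiction; hence L is not regular.

0^{p+p!} 1^{p+p!-2}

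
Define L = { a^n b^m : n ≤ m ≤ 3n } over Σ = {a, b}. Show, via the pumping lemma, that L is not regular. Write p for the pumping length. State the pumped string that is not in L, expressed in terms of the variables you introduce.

a^{p+k} b^p

Toward a contradiction, assume L is regular with pumping length p.
Take w = a^p b^p ∈ L (since p ≤ p ≤ 3p), with |w| = 2p ≥ p.
Write w = xyz as guaranteed by the lemma, with |xy| ≤ p and |y| ≥ 1.
Since the first p symbols of w are all a's and |xy| ≤ p, y lies entirely in the leading a-block: y = a^k for some k with 1 ≤ k ≤ p.
Pump with i = 2: xy^2z = a^{p+k} b^p. Now n = p+k > p = m, so the condition n ≤ m fails. Thus xy^2z ∉ L.
Contradiction. Therefore L is not regular.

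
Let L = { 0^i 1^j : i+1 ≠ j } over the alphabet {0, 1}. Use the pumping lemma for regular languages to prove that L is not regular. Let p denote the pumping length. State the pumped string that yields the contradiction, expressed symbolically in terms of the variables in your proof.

Assume L is regular; let p be its pumping constant.
Choose w = 0^p 1^{p+p!+1}. Since p ≠ (p+p!+1)-1 = p+p!, w ∈ L; and |w| ≥ p.
The pumping lemma gives a decomposition w = xyz where |xy| ≤ p and y is nonempty.
Since the first p symbols of w are all 0's and |xy| ≤ p, y lies entirely in the leading 0-block: y = 0^k for some k with 1 ≤ k ≤ p.
Since 1 ≤ k ≤ p, k divides p!; set t = 1 + p!/k. Then xy^t z has p + (p!/k)·k = p + p! copies of 0. Now the 0-count is p+p! and (1-count)-1 = (p+p!+1)-1 = p+p!, so i+1 ≠ j fails. So xy^t z = 0^{p+p!} 1^{p+p!+1} ∉ L.
This is a contradiction; hence L is not regular.

0^{p+p!} 1^{p+p!+1}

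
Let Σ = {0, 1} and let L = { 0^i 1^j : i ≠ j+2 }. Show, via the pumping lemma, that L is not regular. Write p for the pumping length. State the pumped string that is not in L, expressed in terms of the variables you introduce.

0^{p+p!} 1^{p+p!-2}

Suppose for contradiction that L is regular, and let p be the pumping length.
Choose w = 0^p 1^{p+p!-2}. Since p ≠ (p+p!-2)+2 = p+p!, w ∈ L; and |w| ≥ p.
The pumping lemma gives a decomposition w = xyz where |xy| ≤ p and |y| > 0.
The first p characters of w are 0's, so xy (and hence y) consists only of 0's. Write y = 0^k, 1 ≤ k ≤ p.
Since 1 ≤ k ≤ p, k divides p!; set t = 1 + p!/k. Then xy^t z has p + (p!/k)·k = p + p! copies of 0. Now the 0-count is p+p! and (1-count)+2 = (p+p!-2)+2 = p+p!, so i ≠ j+2 fails. So xy^t z = 0^{p+p!} 1^{p+p!-2} ∉ L.
This contradicts the pumping lemma, so L is not regular.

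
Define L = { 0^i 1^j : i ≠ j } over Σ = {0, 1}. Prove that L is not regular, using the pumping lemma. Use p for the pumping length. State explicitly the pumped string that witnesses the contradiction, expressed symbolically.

0^{p+p!} 1^{p+p!}

Assume L is regular. Let p be the pumping length given by the pumping lemma.
Choose w = 0^p 1^{p+p!}. Since p ≠ p+p!, w ∈ L; and |w| ≥ p.
Write w = xyz as guaranteed by the lemma, with |xy| ≤ p and |y| ≥ 1.
Because |xy| ≤ p and w begins with p copies of 0, we have y = 0^k with 1 ≤ k ≤ p.
Since 1 ≤ k ≤ p, k divides p!; set t = 1 + p!/k. Then xy^t z has p + (p!/k)·k = p + p! copies of 0. Now the 0-count equals the 1-count, so i ≠ j fails. So xy^t z = 0^{p+p!} 1^{p+p!} ∉ L.
Contradiction. Therefore L is not regular.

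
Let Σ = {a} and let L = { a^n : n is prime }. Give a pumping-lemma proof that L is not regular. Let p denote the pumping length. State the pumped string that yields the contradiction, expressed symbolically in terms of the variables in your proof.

Toward a contradiction, assume L is regular with pumping length p.
Let q be a prime with q ≥ p+2 (infinitely many primes exist), and take w = a^q ∈ L with |w| = q ≥ p.
By the pumping lemma, w = xyz with |xy| ≤ p and |y| ≥ 1.
Then y = a^k for some k with 1 ≤ k ≤ p.
Since 1 ≤ k ≤ p, |xz| = q-k. Pump with i = q+1: |xy^{q+1}z| = (q-k)+(q+1)k = q+qk = q(1+k), which is composite (both factors ≥ 2). So xy^{q+1}z = a^{q(1+k)} ∉ L.
This contradicts the pumping lemma, so L is not regular.

a^{q(1+k)}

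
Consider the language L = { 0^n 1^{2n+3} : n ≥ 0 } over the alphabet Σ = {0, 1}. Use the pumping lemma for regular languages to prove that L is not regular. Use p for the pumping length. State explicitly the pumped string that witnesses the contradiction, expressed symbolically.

0^{p+k} 1^{2p+3}

Toward a contradiction, assume L is regular with pumping length p.
Let w = 0^p 1^{2p+3} ∈ L; note |w| = 3p+3 ≥ p.
Write w = xyz as guaranteed by the lemma, with |xy| ≤ p and |y| ≥ 1.
Since the first p symbols of w are all 0's and |xy| ≤ p, y lies entirely in the leading 0-block: y = 0^k for some k with 1 ≤ k ≤ p.
Pump with i = 2: xy^2z = 0^{p+k} 1^{2p+3}. For this to lie in L we would need 2p+3 = 2(p+k)+3, which forces k = 0. But k ≥ 1, so xy^2z ∉ L.
Contradiction. Therefore L is not regular.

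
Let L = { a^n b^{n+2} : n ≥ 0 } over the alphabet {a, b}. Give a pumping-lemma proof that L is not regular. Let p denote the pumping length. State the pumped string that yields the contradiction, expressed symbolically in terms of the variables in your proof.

a^{p+k} b^{p+2}

Assume L is regular. Let p be the pumping length given by the pumping lemma.
Let w = a^p b^{p+2} ∈ L; note |w| = 2p+2 ≥ p.
By the pumping lemma, w = xyz with |xy| ≤ p and |y| ≥ 1.
Since the first p symbols of w are all a's and |xy| ≤ p, y lies entirely in the leading a-block: y = a^k for some k with 1 ≤ k ≤ p.
Pump with i = 2: xy^2z = a^{p+k} b^{p+2}. For this to lie in L we would need p+2 = (p+k)+2, which forces k = 0. But k ≥ 1, so xy^2z ∉ L.
This is a contradiction; hence L is not regular.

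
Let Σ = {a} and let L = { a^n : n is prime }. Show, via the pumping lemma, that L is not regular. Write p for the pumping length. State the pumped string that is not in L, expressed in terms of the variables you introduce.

a^{q(1+k)}

Assume L is regular. Let p be the pumping length given by the pumping lemma.
Let q be a prime with q ≥ p+2 (infinitely many primes exist), and take w = a^q ∈ L with |w| = q ≥ p.
The pumping lemma gives a decomposition w = xyz where |xy| ≤ p and |y| > 0.
Then y = a^k for some k with 1 ≤ k ≤ p.
Since 1 ≤ k ≤ p, |xz| = q-k. Pump with i = q+1: |xy^{q+1}z| = (q-k)+(q+1)k = q+qk = q(1+k), which is composite (both factors ≥ 2). So xy^{q+1}z = a^{q(1+k)} ∉ L.
This is a contradiction; hence L is not regular.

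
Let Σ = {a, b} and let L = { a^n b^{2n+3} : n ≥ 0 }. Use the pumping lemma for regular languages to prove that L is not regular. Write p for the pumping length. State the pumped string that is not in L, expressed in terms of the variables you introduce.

a^{p+k} b^{2p+3}

Assume L is regular; let p be its pumping constant.
Choose w = a^p b^{2p+3}, which is in L with |w| = 3p+3 ≥ p.
The pumping lemma gives a decomposition w = xyz where |xy| ≤ p and y is nonempty.
The first p characters of w are a's, so xy (and hence y) consists only of a's. Write y = a^k, 1 ≤ k ≤ p.
Pump with i = 2: xy^2z = a^{p+k} b^{2p+3}. For this to lie in L we would need 2p+3 = 2(p+k)+3, which forces k = 0. But k ≥ 1, so xy^2z ∉ L.
Contradiction. Therefore L is not regular.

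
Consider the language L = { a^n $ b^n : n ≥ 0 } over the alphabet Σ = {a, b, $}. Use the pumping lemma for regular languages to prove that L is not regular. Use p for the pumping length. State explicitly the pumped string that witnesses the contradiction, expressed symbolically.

Assume L is regular; let p be its pumping constant.
Take w = a^p $ b^p ∈ L with |w| = 2p+1 ≥ p.
Write w = xyz as guaranteed by the lemma, with |xy| ≤ p and |y| ≥ 1.
Since the first p symbols of w are all a's and |xy| ≤ p, y lies entirely in the leading a-block: y = a^k for some k with 1 ≤ k ≤ p.
Pump with i = 2: xy^2z = a^{p+k} $ b^p, which would require p+k = p. But k ≥ 1, so xy^2z ∉ L.
This is a contradiction; hence L is not regular.

a^{p+k} $ b^p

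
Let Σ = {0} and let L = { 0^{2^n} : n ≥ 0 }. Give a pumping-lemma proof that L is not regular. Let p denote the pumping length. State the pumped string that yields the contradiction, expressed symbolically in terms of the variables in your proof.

0^{2^p+k}

Suppose for contradiction that L is regular, and let p be the pumping length.
Take w = 0^{2^p} ∈ L with |w| = 2^p ≥ p.
By the pumping lemma, w = xyz with |xy| ≤ p and |y| > 0.
Then y = 0^k for some k with 1 ≤ k ≤ p.
Pump with i = 2: xy^2z = 0^{2^p+k}. Since 1 ≤ k ≤ p < 2^p, we have 2^p < 2^p+k < 2^{p+1}, so 2^p+k is not a power of 2. So xy^2z ∉ L.
This is a contradiction; hence L is not regular.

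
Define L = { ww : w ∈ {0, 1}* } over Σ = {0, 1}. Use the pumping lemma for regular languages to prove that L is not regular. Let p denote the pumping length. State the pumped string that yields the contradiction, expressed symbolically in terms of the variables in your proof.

Assume L is regular; let p be its pumping constant.
Take w = 0^p 1^p 0^p 1^p = uu where u = 0^p1^p; then w ∈ L and |w| = 4p ≥ p.
By the pumping lemma, w = xyz with |xy| ≤ p and |y| > 0.
Because |xy| ≤ p and w begins with p copies of 0, we have y = 0^k with 1 ≤ k ≤ p.
Pump with i = 2: xy^2z = 0^{p+k} 1^p 0^p 1^p, of length 4p+k. Suppose this equals vv. The string starts with 0 and ends with 1, so v does too; thus the boundary between the two copies of v is a 1→0 transition. There is exactly one such transition, at position 2p+k, so |v| = 2p+k and |vv| = 4p+2k ≠ 4p+k since k ≥ 1. So xy^2z ∉ L.
This is a contradiction; hence L is not regular.

0^{p+k} 1^p 0^p 1^p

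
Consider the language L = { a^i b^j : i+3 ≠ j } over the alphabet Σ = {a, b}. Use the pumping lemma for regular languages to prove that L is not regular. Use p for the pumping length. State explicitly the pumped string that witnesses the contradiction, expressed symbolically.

Suppose for contradiction that L is regular, and let p be the pumping length.
Choose w = a^p b^{p+p!+3}. Since p ≠ (p+p!+3)-3 = p+p!, w ∈ L; and |w| ≥ p.
By the pumping lemma, w = xyz with |xy| ≤ p and |y| ≥ 1.
Because |xy| ≤ p and w begins with p copies of a, we have y = a^k with 1 ≤ k ≤ p.
Since 1 ≤ k ≤ p, k divides p!; set t = 1 + p!/k. Then xy^t z has p + (p!/k)·k = p + p! copies of a. Now the a-count is p+p! and (b-count)-3 = (p+p!+3)-3 = p+p!, so i+3 ≠ j fails. So xy^t z = a^{p+p!} b^{p+p!+3} ∉ L.
This contradicts the pumping lemma, so L is not regular.

a^{p+p!} b^{p+p!+3}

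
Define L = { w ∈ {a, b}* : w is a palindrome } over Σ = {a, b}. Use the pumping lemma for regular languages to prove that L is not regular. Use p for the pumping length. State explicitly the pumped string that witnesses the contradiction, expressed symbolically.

a^{p+k} b a^p

Assume L is regular; let p be its pumping constant.
Take w = a^p b a^p, a palindrome of length 2p+1 ≥ p.
Write w = xyz as guaranteed by the lemma, with |xy| ≤ p and |y| ≥ 1.
The first p characters of w are a's, so xy (and hence y) consists only of a's. Write y = a^k, 1 ≤ k ≤ p.
Pump with i = 2: xy^2z = a^{p+k} b a^p. Its reverse is a^p b a^{p+k}, which differs from xy^2z since k ≥ 1. So xy^2z is not a palindrome and xy^2z ∉ L.
Contradiction. Therefore L is not regular.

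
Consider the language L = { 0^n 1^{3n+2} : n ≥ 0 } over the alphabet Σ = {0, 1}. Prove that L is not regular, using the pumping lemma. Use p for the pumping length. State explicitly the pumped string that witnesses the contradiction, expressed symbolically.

Toward a contradiction, assume L is regular with pumping length p.
Take w = 0^p 1^{3p+2}. Then w ∈ L and |w| = 4p+2 ≥ p.
By the pumping lemma, w = xyz with |xy| ≤ p and y is nonempty.
Since the first p symbols of w are all 0's and |xy| ≤ p, y lies entirely in the leading 0-block: y = 0^k for some k with 1 ≤ k ≤ p.
Pump with i = 2: xy^2z = 0^{p+k} 1^{3p+2}. For this to lie in L we would need 3p+2 = 3(p+k)+2, which forces k = 0. But k ≥ 1, so xy^2z ∉ L.
This contradicts the pumping lemma, so L is not regular.

0^{p+k} 1^{3p+2}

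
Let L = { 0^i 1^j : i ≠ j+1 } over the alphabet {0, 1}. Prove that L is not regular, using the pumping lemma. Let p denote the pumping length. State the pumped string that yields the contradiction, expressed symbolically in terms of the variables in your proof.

0^{p+p!} 1^{p+p!-1}

Toward a contradiction, assume L is regular with pumping length p.
Choose w = 0^p 1^{p+p!-1}. Since p ≠ (p+p!-1)+1 = p+p!, w ∈ L; and |w| ≥ p.
Write w = xyz as guaranteed by the lemma, with |xy| ≤ p and |y| ≥ 1.
Because |xy| ≤ p and w begins with p copies of 0, we have y = 0^k with 1 ≤ k ≤ p.
Since 1 ≤ k ≤ p, k divides p!; set t = 1 + p!/k. Then xy^t z has p + (p!/k)·k = p + p! copies of 0. Now the 0-count is p+p! and (1-count)+1 = (p+p!-1)+1 = p+p!, so i ≠ j+1 fails. So xy^t z = 0^{p+p!} 1^{p+p!-1} ∉ L.
Contradiction. Therefore L is not regular.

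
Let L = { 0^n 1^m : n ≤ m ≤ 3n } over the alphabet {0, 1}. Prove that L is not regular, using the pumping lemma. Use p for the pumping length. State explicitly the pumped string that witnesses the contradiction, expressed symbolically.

0^{p+k} 1^p

Suppose for contradiction that L is regular, and let p be the pumping length.
Take w = 0^p 1^p ∈ L (since p ≤ p ≤ 3p), with |w| = 2p ≥ p.
The pumping lemma gives a decomposition w = xyz where |xy| ≤ p and y is nonempty.
Because |xy| ≤ p and w begins with p copies of 0, we have y = 0^k with 1 ≤ k ≤ p.
Pump with i = 2: xy^2z = 0^{p+k} 1^p. Now n = p+k > p = m, so the condition n ≤ m fails. Thus xy^2z ∉ L.
Contradiction. Therefore L is not regular.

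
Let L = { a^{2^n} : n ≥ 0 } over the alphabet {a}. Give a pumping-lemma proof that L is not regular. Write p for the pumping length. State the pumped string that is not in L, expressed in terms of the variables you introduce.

a^{2^p+k}

Suppose for contradiction that L is regular, and let p be the pumping length.
Take w = a^{2^p} ∈ L with |w| = 2^p ≥ p.
By the pumping lemma, w = xyz with |xy| ≤ p and y is nonempty.
Then y = a^k for some k with 1 ≤ k ≤ p.
Pump with i = 2: xy^2z = a^{2^p+k}. Since 1 ≤ k ≤ p < 2^p, we have 2^p < 2^p+k < 2^{p+1}, so 2^p+k is not a power of 2. So xy^2z ∉ L.
Contradiction. Therefore L is not regular.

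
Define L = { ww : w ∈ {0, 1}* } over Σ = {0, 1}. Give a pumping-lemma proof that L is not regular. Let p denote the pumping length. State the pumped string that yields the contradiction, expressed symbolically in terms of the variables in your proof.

Assume L is regular; let p be its pumping constant.
Take w = 0^p 1^p 0^p 1^p = uu where u = 0^p1^p; then w ∈ L and |w| = 4p ≥ p.
By the pumping lemma, w = xyz with |xy| ≤ p and |y| > 0.
Because |xy| ≤ p and w begins with p copies of 0, we have y = 0^k with 1 ≤ k ≤ p.
Pump with i = 2: xy^2z = 0^{p+k} 1^p 0^p 1^p, of length 4p+k. Suppose this equals vv. The string starts with 0 and ends with 1, so v does too; thus the boundary between the two copies of v is a 1→0 transition. There is exactly one such transition, at position 2p+k, so |v| = 2p+k and |vv| = 4p+2k ≠ 4p+k since k ≥ 1. So xy^2z ∉ L.
Contradiction. Therefore L is not regular.

0^{p+k} 1^p 0^p 1^p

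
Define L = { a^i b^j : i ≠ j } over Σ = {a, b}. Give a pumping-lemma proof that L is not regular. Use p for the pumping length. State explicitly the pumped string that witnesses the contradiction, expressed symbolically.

Suppose for contradiction that L is regular, and let p be the pumping length.
Choose w = a^p b^{p+p!}. Since p ≠ p+p!, w ∈ L; and |w| ≥ p.
Write w = xyz as guaranteed by the lemma, with |xy| ≤ p and |y| ≥ 1.
Because |xy| ≤ p and w begins with p copies of a, we have y = a^k with 1 ≤ k ≤ p.
Since 1 ≤ k ≤ p, k divides p!; set t = 1 + p!/k. Then xy^t z has p + (p!/k)·k = p + p! copies of a. Now the a-count equals the b-count, so i ≠ j fails. So xy^t z = a^{p+p!} b^{p+p!} ∉ L.
This contradicts the pumping lemma, so L is not regular.

a^{p+p!} b^{p+p!}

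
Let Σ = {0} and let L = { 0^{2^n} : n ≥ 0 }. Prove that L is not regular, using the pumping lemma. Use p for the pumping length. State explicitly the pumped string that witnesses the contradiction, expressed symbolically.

0^{2^p+k}

Assume L is regular. Let p be the pumping length given by the pumping lemma.
Take w = 0^{2^p} ∈ L with |w| = 2^p ≥ p.
Write w = xyz as guaranteed by the lemma, with |xy| ≤ p and |y| > 0.
Then y = 0^k for some k with 1 ≤ k ≤ p.
Pump with i = 2: xy^2z = 0^{2^p+k}. Since 1 ≤ k ≤ p < 2^p, we have 2^p < 2^p+k < 2^{p+1}, so 2^p+k is not a power of 2. So xy^2z ∉ L.
This is a contradiction; hence L is not regular.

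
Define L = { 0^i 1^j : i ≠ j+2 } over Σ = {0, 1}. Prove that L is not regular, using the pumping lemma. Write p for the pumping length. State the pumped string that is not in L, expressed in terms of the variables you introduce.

0^{p+p!} 1^{p+p!-2}

Assume L is regular. Let p be the pumping length given by the pumping lemma.
Choose w = 0^p 1^{p+p!-2}. Since p ≠ (p+p!-2)+2 = p+p!, w ∈ L; and |w| ≥ p.
By the pumping lemma, w = xyz with |xy| ≤ p and |y| > 0.
Because |xy| ≤ p and w begins with p copies of 0, we have y = 0^k with 1 ≤ k ≤ p.
Since 1 ≤ k ≤ p, k divides p!; set t = 1 + p!/k. Then xy^t z has p + (p!/k)·k = p + p! copies of 0. Now the 0-count is p+p! and (1-count)+2 = (p+p!-2)+2 = p+p!, so i ≠ j+2 fails. So xy^t z = 0^{p+p!} 1^{p+p!-2} ∉ L.
This is a contradiction; hence L is not regular.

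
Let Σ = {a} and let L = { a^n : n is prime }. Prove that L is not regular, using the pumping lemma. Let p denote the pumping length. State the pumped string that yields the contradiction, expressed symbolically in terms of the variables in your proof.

Suppose for contradiction that L is regular, and let p be the pumping length.
Let q be a prime with q ≥ p+2 (infinitely many primes exist), and take w = a^q ∈ L with |w| = q ≥ p.
Write w = xyz as guaranteed by the lemma, with |xy| ≤ p and |y| > 0.
Then y = a^k for some k with 1 ≤ k ≤ p.
Since 1 ≤ k ≤ p, |xz| = q-k. Pump with i = q+1: |xy^{q+1}z| = (q-k)+(q+1)k = q+qk = q(1+k), which is composite (both factors ≥ 2). So xy^{q+1}z = a^{q(1+k)} ∉ L.
This is a contradiction; hence L is not regular.

a^{q(1+k)}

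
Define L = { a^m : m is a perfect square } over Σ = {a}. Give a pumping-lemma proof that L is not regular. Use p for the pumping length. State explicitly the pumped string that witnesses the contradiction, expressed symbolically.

Toward a contradiction, assume L is regular with pumping length p.
Take w = a^{p²} ∈ L with |w| = p² ≥ p.
The pumping lemma gives a decomposition w = xyz where |xy| ≤ p and y is nonempty.
Then y = a^k for some k with 1 ≤ k ≤ p.
Pump with i = 2: xy^2z = a^{p²+k}. Since 1 ≤ k ≤ p, p² < p²+k ≤ p²+p < (p+1)², so p²+k lies strictly between consecutive squares and is not a perfect square. So xy^2z ∉ L.
This is a contradiction; hence L is not regular.

a^{p²+k}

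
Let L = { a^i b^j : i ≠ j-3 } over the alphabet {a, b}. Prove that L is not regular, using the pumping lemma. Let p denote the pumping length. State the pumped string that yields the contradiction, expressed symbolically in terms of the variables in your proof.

a^{p+p!} b^{p+p!+3}

Assume L is regular. Let p be the pumping length given by the pumping lemma.
Choose w = a^p b^{p+p!+3}. Since p ≠ (p+p!+3)-3 = p+p!, w ∈ L; and |w| ≥ p.
By the pumping lemma, w = xyz with |xy| ≤ p and |y| ≥ 1.
The first p characters of w are a's, so xy (and hence y) consists only of a's. Write y = a^k, 1 ≤ k ≤ p.
Since 1 ≤ k ≤ p, k divides p!; set t = 1 + p!/k. Then xy^t z has p + (p!/k)·k = p + p! copies of a. Now the a-count is p+p! and (b-count)-3 = (p+p!+3)-3 = p+p!, so i ≠ j-3 fails. So xy^t z = a^{p+p!} b^{p+p!+3} ∉ L.
Contradiction. Therefore L is not regular.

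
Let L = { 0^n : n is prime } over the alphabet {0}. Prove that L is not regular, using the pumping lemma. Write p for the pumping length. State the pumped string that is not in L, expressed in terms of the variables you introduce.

0^{q(1+k)}

Assume L is regular; let p be its pumping constant.
Let q be a prime with q ≥ p+2 (infinitely many primes exist), and take w = 0^q ∈ L with |w| = q ≥ p.
By the pumping lemma, w = xyz with |xy| ≤ p and |y| ≥ 1.
Then y = 0^k for some k with 1 ≤ k ≤ p.
Since 1 ≤ k ≤ p, |xz| = q-k. Pump with i = q+1: |xy^{q+1}z| = (q-k)+(q+1)k = q+qk = q(1+k), which is composite (both factors ≥ 2). So xy^{q+1}z = 0^{q(1+k)} ∉ L.
Contradiction. Therefore L is not regular.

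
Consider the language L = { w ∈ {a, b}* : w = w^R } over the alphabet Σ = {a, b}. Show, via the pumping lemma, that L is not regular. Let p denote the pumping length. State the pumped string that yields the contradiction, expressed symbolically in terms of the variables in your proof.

a^{p+k} b a^p

Toward a contradiction, assume L is regular with pumping length p.
Take w = a^p b a^p, a palindrome of length 2p+1 ≥ p.
Write w = xyz as guaranteed by the lemma, with |xy| ≤ p and y is nonempty.
The first p characters of w are a's, so xy (and hence y) consists only of a's. Write y = a^k, 1 ≤ k ≤ p.
Pump with i = 2: xy^2z = a^{p+k} b a^p. Its reverse is a^p b a^{p+k}, which differs from xy^2z since k ≥ 1. So xy^2z is not a palindrome and xy^2z ∉ L.
Contradiction. Therefore L is not regular.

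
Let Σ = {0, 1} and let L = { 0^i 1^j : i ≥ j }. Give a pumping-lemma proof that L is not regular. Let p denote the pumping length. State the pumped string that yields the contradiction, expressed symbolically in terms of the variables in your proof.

Assume L is regular; let p be its pumping constant.
Choose w = 0^p 1^p ∈ L, with |w| = 2p ≥ p.
Write w = xyz as guaranteed by the lemma, with |xy| ≤ p and |y| ≥ 1.
The first p characters of w are 0's, so xy (and hence y) consists only of 0's. Write y = 0^k, 1 ≤ k ≤ p.
Consider xy^0z = xz = 0^{p-k} 1^p. Since k ≥ 1, the 0-count p-k is less than p, so i ≥ j fails; thus xz ∉ L.
This is a contradiction; hence L is not regular.

0^{p-k} 1^p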